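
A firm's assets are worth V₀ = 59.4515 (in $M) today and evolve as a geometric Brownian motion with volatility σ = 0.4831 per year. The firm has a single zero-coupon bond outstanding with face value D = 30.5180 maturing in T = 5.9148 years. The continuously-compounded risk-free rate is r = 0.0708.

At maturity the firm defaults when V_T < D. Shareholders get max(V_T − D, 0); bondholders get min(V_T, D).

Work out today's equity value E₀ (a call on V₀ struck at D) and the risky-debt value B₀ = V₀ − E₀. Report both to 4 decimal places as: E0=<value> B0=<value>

E0=42.8835 B0=16.5680

Work the structural quantities from V₀ = 59.4515 against face 30.5180:
d₁ = [ln(V₀/D) + (r + σ²/2)T] / (σ√T)
   = [ln(59.4515/30.5180) + (0.0708 + 0.5·0.4831²)·5.9148] / (0.4831·√5.9148)
   = [0.666844 + 1.108982] / 1.174917 = 1.511449
d₂ = d₁ − σ√T = 1.511449 − 1.174917 = 0.336532
N(d₁) = 0.934663,  N(d₂) = 0.631765,  e^(−rT) = 0.657857
E₀ = V₀·N(d₁) − D·e^(−rT)·N(d₂)
   = 59.4515·0.934663 − 30.5180·0.657857·0.631765 = 42.883494
B₀ = V₀ − E₀ = 59.4515 − 42.883494 = 16.568006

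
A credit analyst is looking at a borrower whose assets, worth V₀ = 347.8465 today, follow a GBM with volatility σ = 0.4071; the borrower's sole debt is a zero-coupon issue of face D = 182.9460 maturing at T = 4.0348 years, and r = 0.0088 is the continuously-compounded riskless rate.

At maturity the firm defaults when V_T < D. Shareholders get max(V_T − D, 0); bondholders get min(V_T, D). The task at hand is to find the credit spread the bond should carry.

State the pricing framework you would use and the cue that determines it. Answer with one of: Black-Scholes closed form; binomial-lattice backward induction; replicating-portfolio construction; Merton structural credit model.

framework: Merton structural credit model

Key observation: a levered firm with one bullet debt due at 4.0348 years is the canonical structural-credit setup: equity is a call on the firm's assets struck at the face value.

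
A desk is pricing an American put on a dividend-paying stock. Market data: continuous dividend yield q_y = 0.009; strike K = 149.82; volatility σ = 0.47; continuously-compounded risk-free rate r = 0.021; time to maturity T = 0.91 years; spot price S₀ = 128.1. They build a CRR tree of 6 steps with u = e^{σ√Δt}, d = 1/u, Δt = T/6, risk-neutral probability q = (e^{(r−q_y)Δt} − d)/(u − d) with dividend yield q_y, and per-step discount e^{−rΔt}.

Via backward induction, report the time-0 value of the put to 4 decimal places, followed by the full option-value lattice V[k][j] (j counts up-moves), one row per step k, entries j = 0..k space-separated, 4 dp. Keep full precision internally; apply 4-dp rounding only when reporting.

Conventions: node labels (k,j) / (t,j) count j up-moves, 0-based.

price = 36.7503
tree:
36.7503
48.5598 23.1040
61.9277 33.1611 11.4258
75.8474 45.9722 18.3108 3.4005
88.2203 60.9892 28.6142 6.3093 0.0000
98.5237 75.8474 43.1465 11.7063 0.0000 0.0000
107.1038 88.2203 60.9892 21.7200 0.0000 0.0000 0.0000

Δt=0.15167  u=1.20086  d=0.83274  q=0.45932  discount=0.99682
step 6 (expiry): payoffs max(K−S,0) = 107.1038 88.2203 60.9892 21.7200 0.0000 0.0000 0.0000
k=5: (k=5,j=0): S=51.2963, K−S=98.5237, hold=98.1173 ⇒ V=98.5237 exercise | (k=5,j=1): S=73.9726, K−S=75.8474, hold=75.4719 ⇒ V=75.8474 exercise | (k=5,j=2): S=106.6735, K−S=43.1465, hold=42.8156 ⇒ V=43.1465 exercise | (k=5,j=3): S=153.8303, K−S=0.0000, hold=11.7063 ⇒ V=11.7063 continue | (k=5,j=4): S=221.8335, K−S=0.0000, hold=0.0000 ⇒ V=0.0000 continue | (k=5,j=5): S=319.8988, K−S=0.0000, hold=0.0000 ⇒ V=0.0000 continue
k=4: (k=4,j=0): S=61.5997, K−S=88.2203, hold=87.8279 ⇒ V=88.2203 exercise | (k=4,j=1): S=88.8308, K−S=60.9892, hold=60.6339 ⇒ V=60.9892 exercise | (k=4,j=2): S=128.1000, K−S=21.7200, hold=28.6142 ⇒ V=28.6142 continue | (k=4,j=3): S=184.7288, K−S=0.0000, hold=6.3093 ⇒ V=6.3093 continue | (k=4,j=4): S=266.3912, K−S=0.0000, hold=0.0000 ⇒ V=0.0000 continue
k=3: (k=3,j=0): S=73.9726, K−S=75.8474, hold=75.4719 ⇒ V=75.8474 exercise | (k=3,j=1): S=106.6735, K−S=43.1465, hold=45.9722 ⇒ V=45.9722 continue | (k=3,j=2): S=153.8303, K−S=0.0000, hold=18.3108 ⇒ V=18.3108 continue | (k=3,j=3): S=221.8335, K−S=0.0000, hold=3.4005 ⇒ V=3.4005 continue
k=2: (k=2,j=0): S=88.8308, K−S=60.9892, hold=61.9277 ⇒ V=61.9277 continue | (k=2,j=1): S=128.1000, K−S=21.7200, hold=33.1611 ⇒ V=33.1611 continue | (k=2,j=2): S=184.7288, K−S=0.0000, hold=11.4258 ⇒ V=11.4258 continue
k=1: (k=1,j=0): S=106.6735, K−S=43.1465, hold=48.5598 ⇒ V=48.5598 continue | (k=1,j=1): S=153.8303, K−S=0.0000, hold=23.1040 ⇒ V=23.1040 continue
k=0: (k=0,j=0): S=128.1000, K−S=21.7200, hold=36.7503 ⇒ V=36.7503 continue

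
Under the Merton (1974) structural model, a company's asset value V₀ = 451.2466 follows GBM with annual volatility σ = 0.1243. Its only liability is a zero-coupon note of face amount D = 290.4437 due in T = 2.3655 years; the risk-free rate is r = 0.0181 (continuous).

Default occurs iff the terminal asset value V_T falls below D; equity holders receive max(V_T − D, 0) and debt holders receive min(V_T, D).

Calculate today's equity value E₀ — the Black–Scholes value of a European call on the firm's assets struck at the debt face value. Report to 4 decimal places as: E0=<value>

With assets at 451.2466 and a single debt payment of 290.4437 at 2.3655 years:
d₁ = [ln(V₀/D) + (r + σ²/2)T] / (σ√T)
   = [ln(451.2466/290.4437) + (0.0181 + 0.5·0.1243²)·2.3655] / (0.1243·√2.3655)
   = [0.440604 + 0.061090] / 0.191176 = 2.624256
d₂ = d₁ − σ√T = 2.624256 − 0.191176 = 2.433080
N(d₁) = 0.995658,  N(d₂) = 0.992515,  e^(−rT) = 0.958088
E₀ = V₀·N(d₁) − D·e^(−rT)·N(d₂)
   = 451.2466·0.995658 − 290.4437·0.958088·0.992515 = 173.099663

E0=173.0997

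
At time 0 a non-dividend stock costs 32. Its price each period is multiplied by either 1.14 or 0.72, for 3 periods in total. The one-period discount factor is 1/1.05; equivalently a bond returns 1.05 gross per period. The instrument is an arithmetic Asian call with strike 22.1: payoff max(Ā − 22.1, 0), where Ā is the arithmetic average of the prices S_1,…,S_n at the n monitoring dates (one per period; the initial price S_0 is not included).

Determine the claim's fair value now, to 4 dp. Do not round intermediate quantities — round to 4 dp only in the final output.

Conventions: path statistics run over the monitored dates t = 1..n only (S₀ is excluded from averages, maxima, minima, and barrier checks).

Set p* = 0.7857 (from d < R < u); the path-dependent value is the discounted p*-expectation over all price paths.
Enumerate all 2^3 = 8 price paths (U = up ×1.14, D = down ×0.72); each path with k up-moves has probability p*^k·(1−p*)^(3−k).
DDD: Ā=17.1909, payoff=0.0000, prob=0.009840
UDD: Ā=27.2189, payoff=5.1189, prob=0.036079
DUD: Ā=22.7389, payoff=0.6389, prob=0.036079
UUD: Ā=36.0033, payoff=13.9033, prob=0.132289
DDU: Ā=19.5133, payoff=0.0000, prob=0.036079
UDU: Ā=30.8961, payoff=8.7961, prob=0.132289
DUU: Ā=26.4161, payoff=4.3161, prob=0.132289
UUU: Ā=41.8255, payoff=19.7255, prob=0.485058
Price = Σ prob·payoff / R^3 = 13.349627 / 1.157625 = 11.5319

price = 11.5319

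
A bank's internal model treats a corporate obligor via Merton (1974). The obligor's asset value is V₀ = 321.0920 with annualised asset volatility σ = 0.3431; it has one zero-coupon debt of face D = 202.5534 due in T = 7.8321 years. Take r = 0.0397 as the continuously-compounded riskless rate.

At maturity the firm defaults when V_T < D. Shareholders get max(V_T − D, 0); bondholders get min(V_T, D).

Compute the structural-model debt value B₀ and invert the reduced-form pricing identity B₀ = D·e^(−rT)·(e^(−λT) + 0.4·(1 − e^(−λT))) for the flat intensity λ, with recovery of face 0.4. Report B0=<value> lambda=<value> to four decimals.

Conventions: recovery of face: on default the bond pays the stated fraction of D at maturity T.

Equity is a call on the firm's assets struck at D = 202.5534:
d₁ = [ln(V₀/D) + (r + σ²/2)T] / (σ√T)
   = [ln(321.0920/202.5534) + (0.0397 + 0.5·0.3431²)·7.8321] / (0.3431·√7.8321)
   = [0.460724 + 0.771922] / 0.960196 = 1.283745
d₂ = d₁ − σ√T = 1.283745 − 0.960196 = 0.323549
N(d₁) = 0.900384,  N(d₂) = 0.626860,  e^(−rT) = 0.732762
E₀ = V₀·N(d₁) − D·e^(−rT)·N(d₂)
   = 321.0920·0.900384 − 202.5534·0.732762·0.626860 = 196.065475
B₀ = V₀ − E₀ = 321.0920 − 196.065475 = 125.026525
e^(−λT) = (B₀·e^(rT)/D − 0.4)/(1 − 0.4) = (125.0265·1.364700/202.5534 − 0.4)/0.6 = 0.73727275
λ = −ln(0.73727275)/7.8321 = 0.038916

B0=125.0265 lambda=0.0389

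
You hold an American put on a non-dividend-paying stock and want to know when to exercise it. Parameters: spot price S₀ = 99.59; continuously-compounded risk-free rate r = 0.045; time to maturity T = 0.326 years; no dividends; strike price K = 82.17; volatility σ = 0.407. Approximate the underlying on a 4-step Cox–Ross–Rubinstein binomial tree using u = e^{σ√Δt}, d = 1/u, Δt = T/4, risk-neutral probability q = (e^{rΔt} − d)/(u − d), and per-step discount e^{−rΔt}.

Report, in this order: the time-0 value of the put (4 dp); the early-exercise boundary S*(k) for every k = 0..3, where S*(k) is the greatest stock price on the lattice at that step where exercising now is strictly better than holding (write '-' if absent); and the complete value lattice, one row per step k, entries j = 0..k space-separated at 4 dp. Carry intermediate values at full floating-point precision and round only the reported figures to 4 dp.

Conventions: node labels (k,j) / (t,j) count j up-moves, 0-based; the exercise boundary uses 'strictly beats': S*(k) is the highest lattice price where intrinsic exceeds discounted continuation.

Δt=0.08150, u=1.12321, d=0.89030, q=0.48676, disc=e^(-rΔt)=0.99634
k=4 terminal: V=max(K-S,0) → 19.5993 3.2307 0.0000 0.0000 0.0000
k=3: j=0 S=70.2801 intr=11.8899 cont=11.5891 V=11.8899[EX]; j=1 S=88.6655 intr=0.0000 cont=1.6520 V=1.6520[hold]; j=2 S=111.8605 intr=0.0000 cont=0.0000 V=0.0000[hold]; j=3 S=141.1235 intr=0.0000 cont=0.0000 V=0.0000[hold]  S*(3)=70.2801
k=2: j=0 S=78.9393 intr=3.2307 cont=6.8813 V=6.8813[hold]; j=1 S=99.5900 intr=0.0000 cont=0.8448 V=0.8448[hold]; j=2 S=125.6429 intr=0.0000 cont=0.0000 V=0.0000[hold]  S*(2)=-
k=1: j=0 S=88.6655 intr=0.0000 cont=3.9285 V=3.9285[hold]; j=1 S=111.8605 intr=0.0000 cont=0.4320 V=0.4320[hold]  S*(1)=-
k=0: j=0 S=99.5900 intr=0.0000 cont=2.2184 V=2.2184[hold]  S*(0)=-

price = 2.2184
boundary = - - - 70.2801
tree:
2.2184
3.9285 0.4320
6.8813 0.8448 0.0000
11.8899 1.6520 0.0000 0.0000
19.5993 3.2307 0.0000 0.0000 0.0000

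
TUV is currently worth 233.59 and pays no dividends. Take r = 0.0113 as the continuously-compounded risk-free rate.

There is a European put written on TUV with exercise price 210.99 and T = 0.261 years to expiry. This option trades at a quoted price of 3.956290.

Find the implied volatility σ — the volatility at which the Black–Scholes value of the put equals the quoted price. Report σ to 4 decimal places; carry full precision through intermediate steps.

At σ = 0.2704 the Black–Scholes value reproduces the quote:
σ√T = 0.2704·√0.261 = 0.138142
d₁ = (ln(S/K) + (r+σ²/2)T) / (σ√T) = (ln(233.59/210.99) + (0.0113+0.2704²/2)·0.261) / 0.138142 = (0.101757 + 0.012491) / 0.138142 = 0.827028
d₂ = d₁ − σ√T = 0.827028 − 0.138142 = 0.688886
e^{−rT} = 0.997055
N(−d₁) = 0.204111,  N(−d₂) = 0.245448
V = K·e^{−rT}·N(−d₂) − S·N(−d₁) = 51.634463 − 47.678173 = 3.956290 (equal to the quote); since ∂V/∂σ > 0 for all σ, the implied volatility is unique

sigma = 0.2704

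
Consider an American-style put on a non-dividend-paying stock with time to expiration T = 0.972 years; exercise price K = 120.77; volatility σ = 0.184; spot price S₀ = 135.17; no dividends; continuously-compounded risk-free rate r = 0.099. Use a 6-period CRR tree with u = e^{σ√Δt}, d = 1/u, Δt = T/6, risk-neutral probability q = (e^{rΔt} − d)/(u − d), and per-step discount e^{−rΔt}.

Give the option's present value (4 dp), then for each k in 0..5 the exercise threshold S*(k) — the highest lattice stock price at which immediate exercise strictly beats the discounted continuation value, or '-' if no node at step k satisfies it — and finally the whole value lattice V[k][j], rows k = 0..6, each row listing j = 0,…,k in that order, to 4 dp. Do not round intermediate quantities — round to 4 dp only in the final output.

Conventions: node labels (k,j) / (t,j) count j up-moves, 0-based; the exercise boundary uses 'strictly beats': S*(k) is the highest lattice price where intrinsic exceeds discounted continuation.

price = 1.7328
boundary = - - - 108.2407 100.5142 108.2407
tree:
1.7328
3.4519 0.5882
6.6923 1.2997 0.1109
12.5293 2.8285 0.2753 0.0000
20.2558 6.0341 0.6833 0.0000 0.0000
27.4308 12.5293 1.6959 0.0000 0.0000 0.0000
34.0936 20.2558 4.2088 0.0000 0.0000 0.0000 0.0000

params: Δt=0.16200 u=1.07687 d=0.92862 q=0.59055 e^(-rΔt)=0.98409
t_6 payoffs: 34.0936 20.2558 4.2088 0.0000 0.0000 0.0000 0.0000
t_5: node(5,0) S=93.3392 payoff=27.4308 vs cont=25.5093 → 27.4308 [stop]  node(5,1) S=108.2407 payoff=12.5293 vs cont=10.6078 → 12.5293 [stop]  node(5,2) S=125.5212 payoff=0.0000 vs cont=1.6959 → 1.6959 [wait]  node(5,3) S=145.5605 payoff=0.0000 vs cont=0.0000 → 0.0000 [wait]  node(5,4) S=168.7991 payoff=0.0000 vs cont=0.0000 → 0.0000 [wait]  node(5,5) S=195.7476 payoff=0.0000 vs cont=0.0000 → 0.0000 [wait]  ⇒ S*(5)=108.2407
t_4: node(4,0) S=100.5142 payoff=20.2558 vs cont=18.3343 → 20.2558 [stop]  node(4,1) S=116.5612 payoff=4.2088 vs cont=6.0341 → 6.0341 [wait]  node(4,2) S=135.1700 payoff=0.0000 vs cont=0.6833 → 0.6833 [wait]  node(4,3) S=156.7497 payoff=0.0000 vs cont=0.0000 → 0.0000 [wait]  node(4,4) S=181.7746 payoff=0.0000 vs cont=0.0000 → 0.0000 [wait]  ⇒ S*(4)=100.5142
t_3: node(3,0) S=108.2407 payoff=12.5293 vs cont=11.6686 → 12.5293 [stop]  node(3,1) S=125.5212 payoff=0.0000 vs cont=2.8285 → 2.8285 [wait]  node(3,2) S=145.5605 payoff=0.0000 vs cont=0.2753 → 0.2753 [wait]  node(3,3) S=168.7991 payoff=0.0000 vs cont=0.0000 → 0.0000 [wait]  ⇒ S*(3)=108.2407
t_2: node(2,0) S=116.5612 payoff=4.2088 vs cont=6.6923 → 6.6923 [wait]  node(2,1) S=135.1700 payoff=0.0000 vs cont=1.2997 → 1.2997 [wait]  node(2,2) S=156.7497 payoff=0.0000 vs cont=0.1109 → 0.1109 [wait]  ⇒ S*(2)=-
t_1: node(1,0) S=125.5212 payoff=0.0000 vs cont=3.4519 → 3.4519 [wait]  node(1,1) S=145.5605 payoff=0.0000 vs cont=0.5882 → 0.5882 [wait]  ⇒ S*(1)=-
t_0: node(0,0) S=135.1700 payoff=0.0000 vs cont=1.7328 → 1.7328 [wait]  ⇒ S*(0)=-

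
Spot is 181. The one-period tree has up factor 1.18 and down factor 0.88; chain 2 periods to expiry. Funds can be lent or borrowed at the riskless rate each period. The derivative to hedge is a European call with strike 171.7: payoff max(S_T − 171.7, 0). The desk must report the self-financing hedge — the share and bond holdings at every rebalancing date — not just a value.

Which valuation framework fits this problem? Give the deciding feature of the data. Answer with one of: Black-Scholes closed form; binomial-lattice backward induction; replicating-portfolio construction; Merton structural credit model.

framework: replicating-portfolio construction

Key observation: since the answer must list Δ and B at each node of the 1.18/0.88 lattice on 181, the replicating-portfolio method — solving the two-state system at every node — is the one that applies.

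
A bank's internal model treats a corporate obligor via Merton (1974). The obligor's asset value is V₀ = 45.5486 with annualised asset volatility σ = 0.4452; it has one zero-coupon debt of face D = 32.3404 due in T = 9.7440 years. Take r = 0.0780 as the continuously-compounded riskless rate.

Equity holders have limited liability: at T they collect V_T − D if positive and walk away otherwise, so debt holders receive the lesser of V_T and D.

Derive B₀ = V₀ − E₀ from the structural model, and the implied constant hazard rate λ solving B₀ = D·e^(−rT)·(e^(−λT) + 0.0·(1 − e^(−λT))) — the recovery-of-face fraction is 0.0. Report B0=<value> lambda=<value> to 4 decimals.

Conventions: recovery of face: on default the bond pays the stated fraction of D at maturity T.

With assets at 45.5486 and a single debt payment of 32.3404 at 9.7440 years:
d₁ = [ln(V₀/D) + (r + σ²/2)T] / (σ√T)
   = [ln(45.5486/32.3404) + (0.0780 + 0.5·0.4452²)·9.7440] / (0.4452·√9.7440)
   = [0.342463 + 1.725677] / 1.389709 = 1.488182
d₂ = d₁ − σ√T = 1.488182 − 1.389709 = 0.098473
N(d₁) = 0.931649,  N(d₂) = 0.539222,  e^(−rT) = 0.467651
E₀ = V₀·N(d₁) − D·e^(−rT)·N(d₂)
   = 45.5486·0.931649 − 32.3404·0.467651·0.539222 = 34.280078
B₀ = V₀ − E₀ = 45.5486 − 34.280078 = 11.268522
e^(−λT) = (B₀·e^(rT)/D − 0)/(1 − 0) = (11.2685·2.138345/32.3404 − 0)/1 = 0.74507231
λ = −ln(0.74507231)/9.7440 = 0.030201

B0=11.2685 lambda=0.0302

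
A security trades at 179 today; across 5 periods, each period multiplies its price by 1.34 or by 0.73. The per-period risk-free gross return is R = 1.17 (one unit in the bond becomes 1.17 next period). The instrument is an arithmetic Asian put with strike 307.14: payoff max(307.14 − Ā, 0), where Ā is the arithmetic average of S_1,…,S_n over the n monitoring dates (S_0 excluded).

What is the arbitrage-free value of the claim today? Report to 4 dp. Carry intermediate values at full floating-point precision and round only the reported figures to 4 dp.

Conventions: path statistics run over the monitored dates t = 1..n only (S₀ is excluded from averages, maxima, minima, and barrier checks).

Set p* = 0.7213 (from d < R < u); the path-dependent value is the discounted p*-expectation over all price paths.
Enumerate all 2^5 = 32 price paths (U = up ×1.34, D = down ×0.73); each path with k up-moves has probability p*^k·(1−p*)^(5−k).
DDDDD: Ā=76.7268, payoff=230.4132, prob=0.001681
UDDDD: Ā=140.8410, payoff=166.2990, prob=0.004351
DUDDD: Ā=119.0030, payoff=188.1370, prob=0.004351
UUDDD: Ā=218.4438, payoff=88.6962, prob=0.011262
DDUDD: Ā=103.0612, payoff=204.0788, prob=0.004351
UDUDD: Ā=189.1809, payoff=117.9591, prob=0.011262
DUUDD: Ā=167.3429, payoff=139.7971, prob=0.011262
UUUDD: Ā=307.1773, payoff=0.0000, prob=0.029148
DDDUD: Ā=91.4238, payoff=215.7162, prob=0.004351
UDDUD: Ā=167.8189, payoff=139.3211, prob=0.011262
DUDUD: Ā=145.9809, payoff=161.1591, prob=0.011262
UUDUD: Ā=267.9650, payoff=39.1750, prob=0.029148
DDUUD: Ā=130.0392, payoff=177.1008, prob=0.011262
UDUUD: Ā=238.7021, payoff=68.4379, prob=0.029148
DUUUD: Ā=216.8641, payoff=90.2759, prob=0.029148
UUUUD: Ā=398.0793, payoff=0.0000, prob=0.075442
DDDDU: Ā=82.9284, payoff=224.2116, prob=0.004351
UDDDU: Ā=152.2247, payoff=154.9153, prob=0.011262
DUDDU: Ā=130.3867, payoff=176.7533, prob=0.011262
UUDDU: Ā=239.3400, payoff=67.8000, prob=0.029148
DDUDU: Ā=114.4450, payoff=192.6950, prob=0.011262
UDUDU: Ā=210.0771, payoff=97.0629, prob=0.029148
DUUDU: Ā=188.2391, payoff=118.9009, prob=0.029148
UUUDU: Ā=345.5348, payoff=0.0000, prob=0.075442
DDDUU: Ā=102.8075, payoff=204.3325, prob=0.011262
UDDUU: Ā=188.7152, payoff=118.4248, prob=0.029148
DUDUU: Ā=166.8772, payoff=140.2628, prob=0.029148
UUDUU: Ā=306.3225, payoff=0.8175, prob=0.075442
DDUUU: Ā=150.9355, payoff=156.2045, prob=0.029148
UDUUU: Ā=277.0596, payoff=30.0804, prob=0.075442
DUUUU: Ā=255.2216, payoff=51.9184, prob=0.075442
UUUUU: Ā=468.4890, payoff=0.0000, prob=0.195260
Price = Σ prob·payoff / R^5 = 54.598151 / 2.192448 = 24.9028

price = 24.9028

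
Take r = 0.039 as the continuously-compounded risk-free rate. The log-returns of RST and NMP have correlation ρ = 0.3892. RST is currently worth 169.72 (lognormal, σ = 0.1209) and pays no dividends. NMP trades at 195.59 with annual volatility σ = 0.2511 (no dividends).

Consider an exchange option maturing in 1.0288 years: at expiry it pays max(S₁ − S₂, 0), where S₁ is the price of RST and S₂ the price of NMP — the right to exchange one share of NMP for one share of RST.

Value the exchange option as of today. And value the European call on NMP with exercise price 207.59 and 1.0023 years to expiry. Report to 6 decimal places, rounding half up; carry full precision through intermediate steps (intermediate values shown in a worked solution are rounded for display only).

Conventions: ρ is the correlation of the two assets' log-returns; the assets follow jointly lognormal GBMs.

σ_eff = √(σ₁² + σ₂² − 2ρσ₁σ₂) = √(0.1209² + 0.2511² − 2·0.3892·0.1209·0.2511) = 0.232459
d₁ = (ln(S₁/S₂) + (q₂ − q₁ + σ_eff²/2)T) / (σ_eff√T) = (ln(169.72/195.59) + (0.0 − 0.0 + 0.027019)·1.0288) / 0.235783 = -0.483808
d₂ = d₁ − σ_eff√T = -0.483808 − 0.235783 = -0.719591
N(d₁) = 0.314261,  N(d₂) = 0.235888
V = S₁·e^{−q₁T}·N(d₁) − S₂·e^{−q₂T}·N(d₂) = 53.336369 − 46.137396 = 7.198973
[vanilla: NMP call K=207.59]
σ√T = 0.2511·√1.0023 = 0.251389
d₁ = (ln(S/K) + (r+σ²/2)T) / (σ√T) = (ln(195.59/207.59) + (0.039+0.2511²/2)·1.0023) / 0.251389 = (-0.059544 + 0.070688) / 0.251389 = 0.044328
d₂ = d₁ − σ√T = 0.044328 − 0.251389 = -0.207061
e^{−rT} = 0.961664
N(d₁) = 0.517678,  N(d₂) = 0.417981
price = S·N(d₁) − K·e^{−rT}·N(d₂) = 101.252715 − 83.442376 = 17.810339

exchange price = 7.198973
price(NMP call K=207.59) = 17.810339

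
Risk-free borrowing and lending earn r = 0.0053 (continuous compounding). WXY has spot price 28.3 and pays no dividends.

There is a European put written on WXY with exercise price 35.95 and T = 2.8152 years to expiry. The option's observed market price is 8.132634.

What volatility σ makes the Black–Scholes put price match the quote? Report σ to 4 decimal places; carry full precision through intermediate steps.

sigma = 0.1641

At σ = 0.1641 the Black–Scholes value reproduces the quote:
σ√T = 0.1641·√2.8152 = 0.275336
d₁ = (ln(S/K) + (r+σ²/2)T) / (σ√T) = (ln(28.3/35.95) + (0.0053+0.1641²/2)·2.8152) / 0.275336 = (-0.239267 + 0.052826) / 0.275336 = -0.677142
d₂ = d₁ − σ√T = -0.677142 − 0.275336 = -0.952478
e^{−rT} = 0.985190
N(−d₁) = 0.750842,  N(−d₂) = 0.829573
V = K·e^{−rT}·N(−d₂) − S·N(−d₁) = 29.381467 − 21.248833 = 8.132634 (the quoted price), and the Black–Scholes price is strictly increasing in σ, so σ is unique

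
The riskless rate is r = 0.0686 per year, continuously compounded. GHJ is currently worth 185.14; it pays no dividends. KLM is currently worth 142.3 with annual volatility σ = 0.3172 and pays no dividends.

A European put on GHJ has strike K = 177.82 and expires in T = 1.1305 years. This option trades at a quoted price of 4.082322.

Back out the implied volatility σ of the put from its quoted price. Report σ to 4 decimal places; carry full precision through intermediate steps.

At σ = 0.1565 the Black–Scholes value reproduces the quote:
σ√T = 0.1565·√1.1305 = 0.166399
d₁ = (ln(S/K) + (r+σ²/2)T) / (σ√T) = (ln(185.14/177.82) + (0.0686+0.1565²/2)·1.1305) / 0.166399 = (0.040340 + 0.091397) / 0.166399 = 0.791696
d₂ = d₁ − σ√T = 0.791696 − 0.166399 = 0.625297
e^{−rT} = 0.925379
N(−d₁) = 0.214269,  N(−d₂) = 0.265888
V = K·e^{−rT}·N(−d₂) − S·N(−d₁) = 43.752098 − 39.669777 = 4.082322 (the observed quote) — the price is monotone increasing in volatility, hence this σ is the only solution

sigma = 0.1565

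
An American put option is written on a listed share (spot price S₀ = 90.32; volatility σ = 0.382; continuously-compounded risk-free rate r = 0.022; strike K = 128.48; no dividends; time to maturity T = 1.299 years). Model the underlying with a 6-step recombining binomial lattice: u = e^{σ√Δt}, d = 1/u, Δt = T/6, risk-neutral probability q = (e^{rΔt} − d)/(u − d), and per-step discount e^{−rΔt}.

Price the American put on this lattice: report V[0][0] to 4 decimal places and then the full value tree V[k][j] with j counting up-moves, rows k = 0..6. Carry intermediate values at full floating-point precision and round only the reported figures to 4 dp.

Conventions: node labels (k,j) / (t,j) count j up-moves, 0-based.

price = 41.2905
tree:
41.2905
52.9865 28.4708
65.1808 39.7218 16.0243
75.4886 52.8679 25.2445 5.7500
84.1178 65.1808 38.1600 10.8811 0.0000
91.3419 75.4886 52.8679 20.5911 0.0000 0.0000
97.3895 84.1178 65.1808 38.1600 0.0000 0.0000 0.0000

params: Δt=0.21650 u=1.19452 d=0.83716 q=0.46904 e^(-rΔt)=0.99525
t_6 payoffs: 97.3895 84.1178 65.1808 38.1600 0.0000 0.0000 0.0000
k=5: node(5,0) S=37.1381 payoff=91.3419 vs cont=90.7314 → 91.3419 [stop]  node(5,1) S=52.9914 payoff=75.4886 vs cont=74.8781 → 75.4886 [stop]  node(5,2) S=75.6121 payoff=52.8679 vs cont=52.2574 → 52.8679 [stop]  node(5,3) S=107.8889 payoff=20.5911 vs cont=20.1651 → 20.5911 [stop]  node(5,4) S=153.9438 payoff=0.0000 vs cont=0.0000 → 0.0000 [wait]  node(5,5) S=219.6584 payoff=0.0000 vs cont=0.0000 → 0.0000 [wait]
k=4: node(4,0) S=44.3622 payoff=84.1178 vs cont=83.5073 → 84.1178 [stop]  node(4,1) S=63.2992 payoff=65.1808 vs cont=64.5703 → 65.1808 [stop]  node(4,2) S=90.3200 payoff=38.1600 vs cont=37.5495 → 38.1600 [stop]  node(4,3) S=128.8752 payoff=0.0000 vs cont=10.8811 → 10.8811 [wait]  node(4,4) S=183.8887 payoff=0.0000 vs cont=0.0000 → 0.0000 [wait]
k=3: node(3,0) S=52.9914 payoff=75.4886 vs cont=74.8781 → 75.4886 [stop]  node(3,1) S=75.6121 payoff=52.8679 vs cont=52.2574 → 52.8679 [stop]  node(3,2) S=107.8889 payoff=20.5911 vs cont=25.2445 → 25.2445 [wait]  node(3,3) S=153.9438 payoff=0.0000 vs cont=5.7500 → 5.7500 [wait]
k=2: node(2,0) S=63.2992 payoff=65.1808 vs cont=64.5703 → 65.1808 [stop]  node(2,1) S=90.3200 payoff=38.1600 vs cont=39.7218 → 39.7218 [wait]  node(2,2) S=128.8752 payoff=0.0000 vs cont=16.0243 → 16.0243 [wait]
k=1: node(1,0) S=75.6121 payoff=52.8679 vs cont=52.9865 → 52.9865 [wait]  node(1,1) S=107.8889 payoff=20.5911 vs cont=28.4708 → 28.4708 [wait]
k=0: node(0,0) S=90.3200 payoff=38.1600 vs cont=41.2905 → 41.2905 [wait]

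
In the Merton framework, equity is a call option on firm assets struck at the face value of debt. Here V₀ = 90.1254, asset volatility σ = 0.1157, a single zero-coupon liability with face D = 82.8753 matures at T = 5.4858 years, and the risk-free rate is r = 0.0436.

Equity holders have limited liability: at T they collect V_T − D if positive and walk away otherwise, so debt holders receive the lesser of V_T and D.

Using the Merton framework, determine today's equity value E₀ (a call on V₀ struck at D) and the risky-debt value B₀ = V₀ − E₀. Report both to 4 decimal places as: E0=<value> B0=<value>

Equity is a call on the firm's assets struck at D = 82.8753:
d₁ = [ln(V₀/D) + (r + σ²/2)T] / (σ√T)
   = [ln(90.1254/82.8753) + (0.0436 + 0.5·0.1157²)·5.4858] / (0.1157·√5.4858)
   = [0.083865 + 0.275899] / 0.270990 = 1.327590
d₂ = d₁ − σ√T = 1.327590 − 0.270990 = 1.056600
N(d₁) = 0.907843,  N(d₂) = 0.854653,  e^(−rT) = 0.787272
E₀ = V₀·N(d₁) − D·e^(−rT)·N(d₂)
   = 90.1254·0.907843 − 82.8753·0.787272·0.854653 = 26.057526
B₀ = V₀ − E₀ = 90.1254 − 26.057526 = 64.067874

E0=26.0575 B0=64.0679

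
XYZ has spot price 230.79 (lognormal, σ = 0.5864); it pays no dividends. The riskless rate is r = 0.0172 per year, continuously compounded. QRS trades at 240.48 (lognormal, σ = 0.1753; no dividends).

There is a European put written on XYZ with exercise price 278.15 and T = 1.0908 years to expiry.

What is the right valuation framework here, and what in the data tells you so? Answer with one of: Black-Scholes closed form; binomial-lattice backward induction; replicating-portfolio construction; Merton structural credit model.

framework: Black-Scholes closed form

Key observation: with XYZ following a GBM at constant σ and r, the European put struck at 278.15 prices in closed form — nothing here needs a stepwise model or a balance sheet.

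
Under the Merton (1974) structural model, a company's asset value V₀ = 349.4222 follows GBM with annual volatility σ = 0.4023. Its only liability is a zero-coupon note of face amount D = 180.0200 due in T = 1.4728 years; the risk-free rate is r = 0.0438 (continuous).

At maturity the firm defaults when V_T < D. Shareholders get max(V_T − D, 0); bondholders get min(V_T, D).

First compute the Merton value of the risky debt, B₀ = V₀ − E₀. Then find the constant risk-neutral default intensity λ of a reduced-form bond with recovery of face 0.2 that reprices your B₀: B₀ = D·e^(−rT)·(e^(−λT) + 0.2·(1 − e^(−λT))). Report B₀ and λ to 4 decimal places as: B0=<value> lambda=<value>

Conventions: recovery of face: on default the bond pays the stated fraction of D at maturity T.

B0=165.2989 lambda=0.0177

Work the structural quantities from V₀ = 349.4222 against face 180.0200:
d₁ = [ln(V₀/D) + (r + σ²/2)T] / (σ√T)
   = [ln(349.4222/180.0200) + (0.0438 + 0.5·0.4023²)·1.4728] / (0.4023·√1.4728)
   = [0.663213 + 0.183692] / 0.488227 = 1.734653
d₂ = d₁ − σ√T = 1.734653 − 0.488227 = 1.246425
N(d₁) = 0.958599,  N(d₂) = 0.893696,  e^(−rT) = 0.937528
E₀ = V₀·N(d₁) − D·e^(−rT)·N(d₂)
   = 349.4222·0.958599 − 180.0200·0.937528·0.893696 = 184.123266
B₀ = V₀ − E₀ = 349.4222 − 184.123266 = 165.298934
e^(−λT) = (B₀·e^(rT)/D − 0.2)/(1 − 0.2) = (165.2989·1.066635/180.0200 − 0.2)/0.8 = 0.97426368
λ = −ln(0.97426368)/1.4728 = 0.017703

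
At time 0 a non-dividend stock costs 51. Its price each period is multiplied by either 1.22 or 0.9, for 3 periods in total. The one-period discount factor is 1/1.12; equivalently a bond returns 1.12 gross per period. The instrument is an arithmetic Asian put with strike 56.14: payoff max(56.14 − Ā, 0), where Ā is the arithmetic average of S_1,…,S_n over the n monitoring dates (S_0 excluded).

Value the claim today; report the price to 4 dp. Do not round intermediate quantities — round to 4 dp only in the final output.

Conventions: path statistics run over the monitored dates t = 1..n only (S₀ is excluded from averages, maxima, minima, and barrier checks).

price = 1.0665

With p* = (R−d)/(u−d) = 0.6875, sum probability × payoff across the paths and divide by R^3.
Enumerate all 2^3 = 8 price paths (U = up ×1.22, D = down ×0.9); each path with k up-moves has probability p*^k·(1−p*)^(3−k).
DDD: Ā=41.4630, payoff=14.6770, prob=0.030518
UDD: Ā=56.2054, payoff=0.0000, prob=0.067139
DUD: Ā=50.7654, payoff=5.3746, prob=0.067139
UUD: Ā=68.8153, payoff=0.0000, prob=0.147705
DDU: Ā=45.8694, payoff=10.2706, prob=0.067139
UDU: Ā=62.1785, payoff=0.0000, prob=0.147705
DUU: Ā=56.7385, payoff=0.0000, prob=0.147705
UUU: Ā=76.9122, payoff=0.0000, prob=0.324951
Price = Σ prob·payoff / R^3 = 1.498304 / 1.404928 = 1.0665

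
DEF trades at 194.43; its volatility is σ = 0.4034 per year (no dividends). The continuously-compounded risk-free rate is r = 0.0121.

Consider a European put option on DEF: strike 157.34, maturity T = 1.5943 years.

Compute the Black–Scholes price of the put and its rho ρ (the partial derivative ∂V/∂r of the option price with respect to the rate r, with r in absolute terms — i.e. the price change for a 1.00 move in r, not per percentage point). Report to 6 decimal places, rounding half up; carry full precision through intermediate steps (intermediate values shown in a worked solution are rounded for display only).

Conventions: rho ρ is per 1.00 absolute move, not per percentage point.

price = 18.455612
ρ = -103.645622

σ√T = 0.4034·√1.5943 = 0.509355
d₁ = (ln(S/K) + (r+σ²/2)T) / (σ√T) = (ln(194.43/157.34) + (0.0121+0.4034²/2)·1.5943) / 0.509355 = (0.211663 + 0.149012) / 0.509355 = 0.708102
d₂ = d₁ − σ√T = 0.708102 − 0.509355 = 0.198747
e^{−rT} = 0.980894
N(−d₁) = 0.239441,  N(−d₂) = 0.421230
Put price V = K·e^{−rT}·N(−d₂) − S·N(−d₁) = 65.010112 − 46.554500 = 18.455612
ρ = −K·T·e^{−rT}·N(−d₂) = -103.645622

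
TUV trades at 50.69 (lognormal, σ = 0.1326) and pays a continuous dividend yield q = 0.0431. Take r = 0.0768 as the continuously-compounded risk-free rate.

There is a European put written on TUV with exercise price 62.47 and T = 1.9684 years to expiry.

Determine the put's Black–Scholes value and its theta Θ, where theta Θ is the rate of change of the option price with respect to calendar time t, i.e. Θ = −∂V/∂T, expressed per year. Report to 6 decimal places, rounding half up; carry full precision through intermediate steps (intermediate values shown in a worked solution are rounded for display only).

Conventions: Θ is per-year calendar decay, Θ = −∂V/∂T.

price = 8.321107
Θ = 1.115904

σ√T = 0.1326·√1.9684 = 0.186037
d₁ = (ln(S/K) + (r−q+σ²/2)T) / (σ√T) = (ln(50.69/62.47) + (0.0768−0.0431+0.1326²/2)·1.9684) / 0.186037 = (-0.208958 + 0.083640) / 0.186037 = -0.673616
d₂ = d₁ − σ√T = -0.673616 − 0.186037 = -0.859653
e^{−rT} = 0.859699
e^{−qT} = 0.918661
N(−d₁) = 0.749722,  N(−d₂) = 0.805010
Put price V = K·e^{−rT}·N(−d₂) − S·e^{−qT}·N(−d₁) = 43.233370 − 34.912264 = 8.321107
φ(d₁) = (1/√(2π))·e^{−d₁²/2} = 0.317964
Θ = −S·e^{−qT}·φ(d₁)·σ/(2√T) − q·S·e^{−qT}·N(−d₁) + r·K·e^{−rT}·N(−d₂) = −0.699700 − 1.504719 + 3.320323 = 1.115904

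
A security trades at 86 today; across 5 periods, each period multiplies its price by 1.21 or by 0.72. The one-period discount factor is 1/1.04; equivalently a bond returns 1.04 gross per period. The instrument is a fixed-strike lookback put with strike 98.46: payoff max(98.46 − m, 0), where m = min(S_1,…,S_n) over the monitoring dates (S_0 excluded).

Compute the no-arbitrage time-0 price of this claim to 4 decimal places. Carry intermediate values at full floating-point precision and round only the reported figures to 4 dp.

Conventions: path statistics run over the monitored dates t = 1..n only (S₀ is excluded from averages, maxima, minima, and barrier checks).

price = 24.2854

Risk-neutral up-probability p* = (R−d)/(u−d) = (1.04−0.72)/(1.21−0.72) = 0.6531; the claim prices as the p*-weighted sum of path payoffs discounted by R^5.
Enumerate all 2^5 = 32 price paths (U = up ×1.21, D = down ×0.72); each path with k up-moves has probability p*^k·(1−p*)^(5−k).
DDDDD: m=16.6403, payoff=81.8197, prob=0.005026
UDDDD: m=27.9649, payoff=70.4951, prob=0.009462
DUDDD: m=27.9649, payoff=70.4951, prob=0.009462
UUDDD: m=46.9966, payoff=51.4634, prob=0.017810
DDUDD: m=27.9649, payoff=70.4951, prob=0.009462
UDUDD: m=46.9966, payoff=51.4634, prob=0.017810
DUUDD: m=46.9966, payoff=51.4634, prob=0.017810
UUUDD: m=78.9804, payoff=19.4796, prob=0.033525
DDDUD: m=27.9649, payoff=70.4951, prob=0.009462
UDDUD: m=46.9966, payoff=51.4634, prob=0.017810
DUDUD: m=46.9966, payoff=51.4634, prob=0.017810
UUDUD: m=78.9804, payoff=19.4796, prob=0.033525
DDUUD: m=44.5824, payoff=53.8776, prob=0.017810
UDUUD: m=74.9232, payoff=23.5368, prob=0.033525
DUUUD: m=61.9200, payoff=36.5400, prob=0.033525
UUUUD: m=104.0600, payoff=0.0000, prob=0.063106
DDDDU: m=23.1115, payoff=75.3485, prob=0.009462
UDDDU: m=38.8402, payoff=59.6198, prob=0.017810
DUDDU: m=38.8402, payoff=59.6198, prob=0.017810
UUDDU: m=65.2731, payoff=33.1869, prob=0.033525
DDUDU: m=38.8402, payoff=59.6198, prob=0.017810
UDUDU: m=65.2731, payoff=33.1869, prob=0.033525
DUUDU: m=61.9200, payoff=36.5400, prob=0.033525
UUUDU: m=104.0600, payoff=0.0000, prob=0.063106
DDDUU: m=32.0993, payoff=66.3607, prob=0.017810
UDDUU: m=53.9447, payoff=44.5153, prob=0.033525
DUDUU: m=53.9447, payoff=44.5153, prob=0.033525
UUDUU: m=90.6571, payoff=7.8029, prob=0.063106
DDUUU: m=44.5824, payoff=53.8776, prob=0.033525
UDUUU: m=74.9232, payoff=23.5368, prob=0.063106
DUUUU: m=61.9200, payoff=36.5400, prob=0.063106
UUUUU: m=104.0600, payoff=0.0000, prob=0.118787
Price = Σ prob·payoff / R^5 = 29.546891 / 1.216653 = 24.2854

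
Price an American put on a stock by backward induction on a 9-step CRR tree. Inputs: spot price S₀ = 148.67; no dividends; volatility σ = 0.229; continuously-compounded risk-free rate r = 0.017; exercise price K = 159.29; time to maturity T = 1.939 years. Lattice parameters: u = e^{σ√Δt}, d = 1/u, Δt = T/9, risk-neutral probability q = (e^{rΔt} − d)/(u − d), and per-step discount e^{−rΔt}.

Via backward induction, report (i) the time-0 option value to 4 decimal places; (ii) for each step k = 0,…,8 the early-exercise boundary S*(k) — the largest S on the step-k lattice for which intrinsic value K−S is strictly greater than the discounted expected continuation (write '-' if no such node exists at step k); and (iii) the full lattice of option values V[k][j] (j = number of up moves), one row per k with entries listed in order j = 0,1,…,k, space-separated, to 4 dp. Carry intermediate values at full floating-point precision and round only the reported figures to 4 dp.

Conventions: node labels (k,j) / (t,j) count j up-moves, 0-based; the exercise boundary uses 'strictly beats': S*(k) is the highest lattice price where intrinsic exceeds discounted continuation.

price = 22.7794
boundary = - - - 108.0778 97.1794 108.0778 120.1984 108.0778 120.1984
tree:
22.7794
30.7938 14.6308
40.3765 21.0773 8.0487
51.2122 29.4311 12.5638 3.4223
62.1106 39.6336 19.0611 5.9136 0.8619
71.9100 51.2122 27.9115 10.0171 1.6984 0.0000
80.7213 62.1106 39.0916 16.5154 3.3469 0.0000 0.0000
88.6441 71.9100 51.2122 26.1913 6.5954 0.0000 0.0000 0.0000
95.7679 80.7213 62.1106 39.0916 12.9969 0.0000 0.0000 0.0000 0.0000
102.1734 88.6441 71.9100 51.2122 25.6117 0.0000 0.0000 0.0000 0.0000 0.0000

Δt=0.21544, u=1.11215, d=0.89916, q=0.49068, disc=e^(-rΔt)=0.99634
k=9 terminal: V=max(K-S,0) → 102.1734 88.6441 71.9100 51.2122 25.6117 0.0000 0.0000 0.0000 0.0000 0.0000
k=8: j=0 S=63.5221 intr=95.7679 cont=95.1855 V=95.7679[EX]; j=1 S=78.5687 intr=80.7213 cont=80.1390 V=80.7213[EX]; j=2 S=97.1794 intr=62.1106 cont=61.5283 V=62.1106[EX]; j=3 S=120.1984 intr=39.0916 cont=38.5092 V=39.0916[EX]; j=4 S=148.6700 intr=10.6200 cont=12.9969 V=12.9969[hold]; j=5 S=183.8857 intr=0.0000 cont=0.0000 V=0.0000[hold]; j=6 S=227.4430 intr=0.0000 cont=0.0000 V=0.0000[hold]; j=7 S=281.3178 intr=0.0000 cont=0.0000 V=0.0000[hold]; j=8 S=347.9539 intr=0.0000 cont=0.0000 V=0.0000[hold]  S*(8)=120.1984
k=7: j=0 S=70.6459 intr=88.6441 cont=88.0617 V=88.6441[EX]; j=1 S=87.3800 intr=71.9100 cont=71.3277 V=71.9100[EX]; j=2 S=108.0778 intr=51.2122 cont=50.6299 V=51.2122[EX]; j=3 S=133.6783 intr=25.6117 cont=26.1913 V=26.1913[hold]; j=4 S=165.3429 intr=0.0000 cont=6.5954 V=6.5954[hold]; j=5 S=204.5080 intr=0.0000 cont=0.0000 V=0.0000[hold]; j=6 S=252.9501 intr=0.0000 cont=0.0000 V=0.0000[hold]; j=7 S=312.8668 intr=0.0000 cont=0.0000 V=0.0000[hold]  S*(7)=108.0778
k=6: j=0 S=78.5687 intr=80.7213 cont=80.1390 V=80.7213[EX]; j=1 S=97.1794 intr=62.1106 cont=61.5283 V=62.1106[EX]; j=2 S=120.1984 intr=39.0916 cont=38.7926 V=39.0916[EX]; j=3 S=148.6700 intr=10.6200 cont=16.5154 V=16.5154[hold]; j=4 S=183.8857 intr=0.0000 cont=3.3469 V=3.3469[hold]; j=5 S=227.4430 intr=0.0000 cont=0.0000 V=0.0000[hold]; j=6 S=281.3178 intr=0.0000 cont=0.0000 V=0.0000[hold]  S*(6)=120.1984
k=5: j=0 S=87.3800 intr=71.9100 cont=71.3277 V=71.9100[EX]; j=1 S=108.0778 intr=51.2122 cont=50.6299 V=51.2122[EX]; j=2 S=133.6783 intr=25.6117 cont=27.9115 V=27.9115[hold]; j=3 S=165.3429 intr=0.0000 cont=10.0171 V=10.0171[hold]; j=4 S=204.5080 intr=0.0000 cont=1.6984 V=1.6984[hold]; j=5 S=252.9501 intr=0.0000 cont=0.0000 V=0.0000[hold]  S*(5)=108.0778
k=4: j=0 S=97.1794 intr=62.1106 cont=61.5283 V=62.1106[EX]; j=1 S=120.1984 intr=39.0916 cont=39.6336 V=39.6336[hold]; j=2 S=148.6700 intr=10.6200 cont=19.0611 V=19.0611[hold]; j=3 S=183.8857 intr=0.0000 cont=5.9136 V=5.9136[hold]; j=4 S=227.4430 intr=0.0000 cont=0.8619 V=0.8619[hold]  S*(4)=97.1794
k=3: j=0 S=108.0778 intr=51.2122 cont=50.8949 V=51.2122[EX]; j=1 S=133.6783 intr=25.6117 cont=29.4311 V=29.4311[hold]; j=2 S=165.3429 intr=0.0000 cont=12.5638 V=12.5638[hold]; j=3 S=204.5080 intr=0.0000 cont=3.4223 V=3.4223[hold]  S*(3)=108.0778
k=2: j=0 S=120.1984 intr=39.0916 cont=40.3765 V=40.3765[hold]; j=1 S=148.6700 intr=10.6200 cont=21.0773 V=21.0773[hold]; j=2 S=183.8857 intr=0.0000 cont=8.0487 V=8.0487[hold]  S*(2)=-
k=1: j=0 S=133.6783 intr=25.6117 cont=30.7938 V=30.7938[hold]; j=1 S=165.3429 intr=0.0000 cont=14.6308 V=14.6308[hold]  S*(1)=-
k=0: j=0 S=148.6700 intr=10.6200 cont=22.7794 V=22.7794[hold]  S*(0)=-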